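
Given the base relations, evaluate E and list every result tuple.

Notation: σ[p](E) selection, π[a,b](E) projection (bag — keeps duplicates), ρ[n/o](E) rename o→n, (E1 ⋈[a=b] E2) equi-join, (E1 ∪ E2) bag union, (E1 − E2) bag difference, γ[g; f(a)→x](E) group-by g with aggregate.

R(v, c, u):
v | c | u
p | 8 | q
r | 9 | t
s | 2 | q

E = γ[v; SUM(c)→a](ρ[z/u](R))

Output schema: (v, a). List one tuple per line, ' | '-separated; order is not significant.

Row counts bottom-up:
  R → 3
  ρ[z/u](R) → 3
  γ[v; SUM(c)→a](ρ[z/u](R)) → 3

== RESULT ==
v | a
p | 8
r | 9
s | 2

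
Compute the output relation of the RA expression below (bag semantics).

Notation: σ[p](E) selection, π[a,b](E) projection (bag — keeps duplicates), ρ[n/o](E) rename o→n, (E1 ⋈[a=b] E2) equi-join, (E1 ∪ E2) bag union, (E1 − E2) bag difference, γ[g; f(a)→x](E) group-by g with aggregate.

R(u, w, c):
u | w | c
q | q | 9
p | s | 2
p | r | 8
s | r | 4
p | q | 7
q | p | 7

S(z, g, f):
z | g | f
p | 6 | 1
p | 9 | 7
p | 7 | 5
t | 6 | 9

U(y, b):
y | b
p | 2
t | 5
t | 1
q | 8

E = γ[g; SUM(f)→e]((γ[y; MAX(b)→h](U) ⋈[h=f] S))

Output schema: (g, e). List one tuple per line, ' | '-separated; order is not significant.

Row counts bottom-up:
  U → 4
  γ[y; MAX(b)→h](U) → 3
  S → 4
  (γ[y; MAX(b)→h](U) ⋈[h=f] S) → 1
  γ[g; SUM(f)→e]((γ[y; MAX(b)→h](U) ⋈[h=f] S)) → 1

== RESULT ==
g | e
7 | 5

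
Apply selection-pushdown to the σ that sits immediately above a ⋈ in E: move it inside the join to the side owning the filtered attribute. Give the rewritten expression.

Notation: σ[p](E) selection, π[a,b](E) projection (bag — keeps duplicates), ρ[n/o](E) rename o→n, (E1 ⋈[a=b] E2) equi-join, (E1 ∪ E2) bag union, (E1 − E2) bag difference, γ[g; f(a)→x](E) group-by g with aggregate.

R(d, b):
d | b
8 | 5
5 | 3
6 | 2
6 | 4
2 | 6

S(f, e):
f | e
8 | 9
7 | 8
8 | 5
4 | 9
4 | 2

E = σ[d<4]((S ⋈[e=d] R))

σ filters on d, owned by the right side.
E' = (S ⋈[e=d] σ[d<4](R))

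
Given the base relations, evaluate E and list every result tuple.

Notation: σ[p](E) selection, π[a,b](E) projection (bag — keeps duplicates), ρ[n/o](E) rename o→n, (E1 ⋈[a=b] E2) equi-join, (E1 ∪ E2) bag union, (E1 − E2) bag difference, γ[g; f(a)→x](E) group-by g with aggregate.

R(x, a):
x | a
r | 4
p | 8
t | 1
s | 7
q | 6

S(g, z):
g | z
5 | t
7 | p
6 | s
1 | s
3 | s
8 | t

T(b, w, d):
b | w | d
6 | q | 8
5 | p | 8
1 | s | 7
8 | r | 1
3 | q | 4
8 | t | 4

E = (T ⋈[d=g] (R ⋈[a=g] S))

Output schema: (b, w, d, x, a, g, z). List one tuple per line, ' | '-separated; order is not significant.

Per-node cardinality:
  T → 6
  R → 5
  S → 6
  (R ⋈[a=g] S) → 4
  (T ⋈[d=g] (R ⋈[a=g] S)) → 4

== RESULT ==
b | w | d | x | a | g | z
1 | s | 7 | s | 7 | 7 | p
5 | p | 8 | p | 8 | 8 | t
6 | q | 8 | p | 8 | 8 | t
8 | r | 1 | t | 1 | 1 | s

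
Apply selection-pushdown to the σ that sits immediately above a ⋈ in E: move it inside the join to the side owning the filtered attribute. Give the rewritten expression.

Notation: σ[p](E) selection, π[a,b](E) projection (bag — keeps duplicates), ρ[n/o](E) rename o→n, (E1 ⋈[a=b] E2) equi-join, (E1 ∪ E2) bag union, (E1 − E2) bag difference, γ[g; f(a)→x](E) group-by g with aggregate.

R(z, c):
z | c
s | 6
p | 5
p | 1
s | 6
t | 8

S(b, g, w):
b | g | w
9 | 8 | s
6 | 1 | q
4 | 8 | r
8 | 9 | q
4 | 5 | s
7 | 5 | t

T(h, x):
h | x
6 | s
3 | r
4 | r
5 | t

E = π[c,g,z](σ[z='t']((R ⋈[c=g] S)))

σ filters on z, owned by the left side.
E' = π[c,g,z]((σ[z='t'](R) ⋈[c=g] S))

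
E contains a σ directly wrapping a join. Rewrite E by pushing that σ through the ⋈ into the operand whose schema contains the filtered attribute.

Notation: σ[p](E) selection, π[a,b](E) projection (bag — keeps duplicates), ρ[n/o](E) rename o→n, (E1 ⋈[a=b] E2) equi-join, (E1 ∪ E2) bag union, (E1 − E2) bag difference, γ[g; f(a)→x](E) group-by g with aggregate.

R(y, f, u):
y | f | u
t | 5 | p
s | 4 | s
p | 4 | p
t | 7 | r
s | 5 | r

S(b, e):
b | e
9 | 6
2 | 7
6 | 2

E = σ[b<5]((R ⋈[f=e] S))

σ filters on b, owned by the right side.
E' = (R ⋈[f=e] σ[b<5](S))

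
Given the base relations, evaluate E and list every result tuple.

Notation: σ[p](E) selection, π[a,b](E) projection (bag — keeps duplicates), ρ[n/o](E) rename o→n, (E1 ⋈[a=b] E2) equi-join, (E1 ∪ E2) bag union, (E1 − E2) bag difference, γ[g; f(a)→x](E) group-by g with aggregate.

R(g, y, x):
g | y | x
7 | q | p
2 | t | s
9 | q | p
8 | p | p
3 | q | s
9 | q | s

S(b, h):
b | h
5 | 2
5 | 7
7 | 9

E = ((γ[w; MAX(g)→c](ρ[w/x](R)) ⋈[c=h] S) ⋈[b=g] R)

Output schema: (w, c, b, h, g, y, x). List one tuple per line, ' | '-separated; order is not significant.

Row counts bottom-up:
  R → 6
  ρ[w/x](R) → 6
  γ[w; MAX(g)→c](ρ[w/x](R)) → 2
  S → 3
  (γ[w; MAX(g)→c](ρ[w/x](R)) ⋈[c=h] S) → 2
  R → 6
  ((γ[w; MAX(g)→c](ρ[w/x](R)) ⋈[c=h] S) ⋈[b=g] R) → 2

== RESULT ==
w | c | b | h | g | y | x
p | 9 | 7 | 9 | 7 | q | p
s | 9 | 7 | 9 | 7 | q | p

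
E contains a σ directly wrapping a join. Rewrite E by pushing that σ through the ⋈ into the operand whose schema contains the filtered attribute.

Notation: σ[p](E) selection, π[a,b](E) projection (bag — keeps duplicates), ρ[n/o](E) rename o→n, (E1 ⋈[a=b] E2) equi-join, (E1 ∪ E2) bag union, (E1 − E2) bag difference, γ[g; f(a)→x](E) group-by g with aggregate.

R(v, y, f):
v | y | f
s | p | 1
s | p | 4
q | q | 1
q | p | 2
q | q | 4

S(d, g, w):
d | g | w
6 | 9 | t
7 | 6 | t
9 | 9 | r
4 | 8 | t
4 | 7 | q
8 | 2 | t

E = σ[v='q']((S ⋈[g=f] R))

σ filters on v, owned by the right side.
E' = (S ⋈[g=f] σ[v='q'](R))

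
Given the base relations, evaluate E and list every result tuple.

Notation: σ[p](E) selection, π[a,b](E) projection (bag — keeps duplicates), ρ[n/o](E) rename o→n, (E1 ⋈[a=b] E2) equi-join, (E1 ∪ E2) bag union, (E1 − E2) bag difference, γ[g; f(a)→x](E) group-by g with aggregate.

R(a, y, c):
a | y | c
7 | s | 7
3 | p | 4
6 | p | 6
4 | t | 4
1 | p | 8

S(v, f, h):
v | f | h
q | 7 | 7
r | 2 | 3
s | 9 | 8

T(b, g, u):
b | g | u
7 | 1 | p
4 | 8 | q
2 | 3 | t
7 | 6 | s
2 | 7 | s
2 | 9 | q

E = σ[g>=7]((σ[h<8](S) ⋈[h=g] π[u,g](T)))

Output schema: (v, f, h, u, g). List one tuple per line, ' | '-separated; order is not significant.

Subexpression sizes:
  S → 3
  σ[h<8](S) → 2
  T → 6
  π[u,g](T) → 6
  (σ[h<8](S) ⋈[h=g] π[u,g](T)) → 2
  σ[g>=7]((σ[h<8](S) ⋈[h=g] π[u,g](T))) → 1

== RESULT ==
v | f | h | u | g
q | 7 | 7 | s | 7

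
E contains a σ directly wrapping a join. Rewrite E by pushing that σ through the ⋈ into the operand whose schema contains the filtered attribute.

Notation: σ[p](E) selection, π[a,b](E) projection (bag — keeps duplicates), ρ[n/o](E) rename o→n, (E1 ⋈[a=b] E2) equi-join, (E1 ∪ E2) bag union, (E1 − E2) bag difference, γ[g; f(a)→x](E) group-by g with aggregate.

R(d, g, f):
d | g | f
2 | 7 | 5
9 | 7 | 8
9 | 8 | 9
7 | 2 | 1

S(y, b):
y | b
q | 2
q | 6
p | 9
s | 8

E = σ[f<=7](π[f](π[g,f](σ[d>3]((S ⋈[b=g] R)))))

σ filters on d, owned by the right side.
E' = σ[f<=7](π[f](π[g,f]((S ⋈[b=g] σ[d>3](R)))))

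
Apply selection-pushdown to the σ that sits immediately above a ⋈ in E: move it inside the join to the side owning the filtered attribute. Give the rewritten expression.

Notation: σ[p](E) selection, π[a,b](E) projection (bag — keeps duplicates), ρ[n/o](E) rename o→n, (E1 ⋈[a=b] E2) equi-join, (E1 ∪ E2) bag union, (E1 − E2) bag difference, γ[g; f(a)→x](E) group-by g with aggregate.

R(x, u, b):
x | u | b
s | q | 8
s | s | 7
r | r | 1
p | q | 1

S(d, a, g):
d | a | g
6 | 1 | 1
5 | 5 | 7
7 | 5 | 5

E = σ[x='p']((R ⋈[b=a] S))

σ filters on x, owned by the left side.
E' = (σ[x='p'](R) ⋈[b=a] S)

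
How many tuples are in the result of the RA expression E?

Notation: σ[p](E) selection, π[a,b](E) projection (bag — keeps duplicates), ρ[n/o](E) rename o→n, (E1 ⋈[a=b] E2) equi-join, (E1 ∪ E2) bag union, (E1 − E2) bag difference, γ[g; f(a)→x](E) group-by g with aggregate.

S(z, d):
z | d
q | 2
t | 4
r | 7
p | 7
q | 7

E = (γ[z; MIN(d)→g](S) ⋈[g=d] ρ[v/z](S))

Stepwise |·|:
  S → 5
  γ[z; MIN(d)→g](S) → 4
  S → 5
  ρ[v/z](S) → 5
  (γ[z; MIN(d)→g](S) ⋈[g=d] ρ[v/z](S)) → 8

|E| = 8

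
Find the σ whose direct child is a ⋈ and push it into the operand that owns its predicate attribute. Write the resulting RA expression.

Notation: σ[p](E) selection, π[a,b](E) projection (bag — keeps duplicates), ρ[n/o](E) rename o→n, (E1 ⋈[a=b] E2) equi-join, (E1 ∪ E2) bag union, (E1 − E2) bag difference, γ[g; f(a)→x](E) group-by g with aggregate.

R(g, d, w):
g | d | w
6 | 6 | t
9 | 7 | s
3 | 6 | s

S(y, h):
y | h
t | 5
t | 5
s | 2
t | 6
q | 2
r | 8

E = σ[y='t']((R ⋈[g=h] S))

σ filters on y, owned by the right side.
E' = (R ⋈[g=h] σ[y='t'](S))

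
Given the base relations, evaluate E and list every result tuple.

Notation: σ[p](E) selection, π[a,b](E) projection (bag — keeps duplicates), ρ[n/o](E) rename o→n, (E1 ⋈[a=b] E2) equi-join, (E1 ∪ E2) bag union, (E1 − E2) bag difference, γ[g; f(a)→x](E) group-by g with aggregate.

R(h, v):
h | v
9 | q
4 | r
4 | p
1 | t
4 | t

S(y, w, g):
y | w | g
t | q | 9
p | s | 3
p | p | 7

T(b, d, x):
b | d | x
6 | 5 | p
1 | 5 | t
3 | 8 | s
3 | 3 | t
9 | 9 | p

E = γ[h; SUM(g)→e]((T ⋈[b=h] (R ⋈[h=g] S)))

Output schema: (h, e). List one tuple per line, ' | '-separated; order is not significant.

Row counts bottom-up:
  T → 5
  R → 5
  S → 3
  (R ⋈[h=g] S) → 1
  (T ⋈[b=h] (R ⋈[h=g] S)) → 1
  γ[h; SUM(g)→e]((T ⋈[b=h] (R ⋈[h=g] S))) → 1

== RESULT ==
h | e
9 | 9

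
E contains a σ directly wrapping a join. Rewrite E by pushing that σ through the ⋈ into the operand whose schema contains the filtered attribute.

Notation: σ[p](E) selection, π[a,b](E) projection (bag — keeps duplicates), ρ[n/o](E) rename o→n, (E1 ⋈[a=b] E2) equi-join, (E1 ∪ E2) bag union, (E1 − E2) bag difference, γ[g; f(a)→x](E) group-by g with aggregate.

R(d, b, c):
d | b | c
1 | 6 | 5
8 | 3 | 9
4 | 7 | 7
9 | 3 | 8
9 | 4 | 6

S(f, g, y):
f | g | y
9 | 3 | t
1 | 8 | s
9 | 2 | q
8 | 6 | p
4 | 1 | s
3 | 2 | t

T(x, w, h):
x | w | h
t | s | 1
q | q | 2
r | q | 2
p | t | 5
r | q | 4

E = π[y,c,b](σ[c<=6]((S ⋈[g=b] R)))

σ filters on c, owned by the right side.
E' = π[y,c,b]((S ⋈[g=b] σ[c<=6](R)))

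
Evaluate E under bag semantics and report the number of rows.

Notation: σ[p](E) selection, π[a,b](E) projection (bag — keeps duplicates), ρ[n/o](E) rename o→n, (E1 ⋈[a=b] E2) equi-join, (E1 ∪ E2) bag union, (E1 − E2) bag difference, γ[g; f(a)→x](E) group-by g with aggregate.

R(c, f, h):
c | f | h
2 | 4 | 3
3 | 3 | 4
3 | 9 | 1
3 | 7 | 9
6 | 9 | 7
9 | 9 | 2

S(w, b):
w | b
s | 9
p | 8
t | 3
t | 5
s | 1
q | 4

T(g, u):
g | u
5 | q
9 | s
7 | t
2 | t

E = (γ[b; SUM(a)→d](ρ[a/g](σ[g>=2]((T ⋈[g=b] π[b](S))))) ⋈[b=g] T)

Row counts bottom-up:
  T → 4
  S → 6
  π[b](S) → 6
  (T ⋈[g=b] π[b](S)) → 2
  σ[g>=2]((T ⋈[g=b] π[b](S))) → 2
  ρ[a/g](σ[g>=2]((T ⋈[g=b] π[b](S)))) → 2
  γ[b; SUM(a)→d](ρ[a/g](σ[g>=2]((T ⋈[g=b] π[b](S))))) → 2
  T → 4
  (γ[b; SUM(a)→d](ρ[a/g](σ[g>=2]((T ⋈[g=b] π[b](S))))) ⋈[b=g] T) → 2

|E| = 2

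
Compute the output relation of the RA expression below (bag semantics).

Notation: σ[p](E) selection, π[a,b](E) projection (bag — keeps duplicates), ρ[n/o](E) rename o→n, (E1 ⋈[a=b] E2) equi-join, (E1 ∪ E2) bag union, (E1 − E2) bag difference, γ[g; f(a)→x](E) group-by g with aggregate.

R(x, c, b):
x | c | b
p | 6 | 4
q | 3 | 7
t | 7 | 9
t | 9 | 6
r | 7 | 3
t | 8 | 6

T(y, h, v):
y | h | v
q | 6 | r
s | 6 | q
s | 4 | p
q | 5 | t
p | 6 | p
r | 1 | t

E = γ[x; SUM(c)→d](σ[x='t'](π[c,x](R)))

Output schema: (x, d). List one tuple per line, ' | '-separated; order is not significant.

Per-node cardinality:
  R → 6
  π[c,x](R) → 6
  σ[x='t'](π[c,x](R)) → 3
  γ[x; SUM(c)→d](σ[x='t'](π[c,x](R))) → 1

== RESULT ==
x | d
t | 24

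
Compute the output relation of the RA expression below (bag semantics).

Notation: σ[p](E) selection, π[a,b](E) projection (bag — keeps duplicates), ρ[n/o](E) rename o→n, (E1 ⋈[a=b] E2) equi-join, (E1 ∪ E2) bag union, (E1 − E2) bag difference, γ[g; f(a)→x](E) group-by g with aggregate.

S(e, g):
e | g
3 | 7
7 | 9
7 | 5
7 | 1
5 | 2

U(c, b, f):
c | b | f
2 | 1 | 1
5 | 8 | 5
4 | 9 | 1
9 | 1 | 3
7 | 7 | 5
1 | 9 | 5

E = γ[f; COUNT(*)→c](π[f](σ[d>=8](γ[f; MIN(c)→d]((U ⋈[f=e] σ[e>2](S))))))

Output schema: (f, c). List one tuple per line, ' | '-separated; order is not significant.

Stepwise |·|:
  U → 6
  S → 5
  σ[e>2](S) → 5
  (U ⋈[f=e] σ[e>2](S)) → 4
  γ[f; MIN(c)→d]((U ⋈[f=e] σ[e>2](S))) → 2
  σ[d>=8](γ[f; MIN(c)→d]((U ⋈[f=e] σ[e>2](S)))) → 1
  π[f](σ[d>=8](γ[f; MIN(c)→d]((U ⋈[f=e] σ[e>2](S))))) → 1
  γ[f; COUNT(*)→c](π[f](σ[d>=8](γ[f; MIN(c)→d]((U ⋈[f=e] σ[e>2](S)))))) → 1

== RESULT ==
f | c
3 | 1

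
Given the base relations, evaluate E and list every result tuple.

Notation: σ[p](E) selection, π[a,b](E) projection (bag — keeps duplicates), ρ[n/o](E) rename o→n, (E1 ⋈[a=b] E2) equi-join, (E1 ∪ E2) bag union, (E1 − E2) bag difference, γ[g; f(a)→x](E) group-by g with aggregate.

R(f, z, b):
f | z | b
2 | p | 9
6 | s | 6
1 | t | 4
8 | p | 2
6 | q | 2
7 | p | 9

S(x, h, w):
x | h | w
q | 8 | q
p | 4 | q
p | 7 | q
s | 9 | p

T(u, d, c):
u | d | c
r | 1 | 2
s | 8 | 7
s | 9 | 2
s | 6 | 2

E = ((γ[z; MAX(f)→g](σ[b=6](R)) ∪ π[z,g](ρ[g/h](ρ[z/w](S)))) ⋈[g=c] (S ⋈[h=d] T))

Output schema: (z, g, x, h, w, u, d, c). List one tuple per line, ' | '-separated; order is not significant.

Row counts bottom-up:
  R → 6
  σ[b=6](R) → 1
  γ[z; MAX(f)→g](σ[b=6](R)) → 1
  S → 4
  ρ[z/w](S) → 4
  ρ[g/h](ρ[z/w](S)) → 4
  π[z,g](ρ[g/h](ρ[z/w](S))) → 4
  (γ[z; MAX(f)→g](σ[b=6](R)) ∪ π[z,g](ρ[g/h](ρ[z/w](S)))) → 5
  S → 4
  T → 4
  (S ⋈[h=d] T) → 2
  ((γ[z; MAX(f)→g](σ[b=6](R)) ∪ π[z,g](ρ[g/h](ρ[z/w](S)))) ⋈[g=c] (S ⋈[h=d] T)) → 1

== RESULT ==
z | g | x | h | w | u | d | c
q | 7 | q | 8 | q | s | 8 | 7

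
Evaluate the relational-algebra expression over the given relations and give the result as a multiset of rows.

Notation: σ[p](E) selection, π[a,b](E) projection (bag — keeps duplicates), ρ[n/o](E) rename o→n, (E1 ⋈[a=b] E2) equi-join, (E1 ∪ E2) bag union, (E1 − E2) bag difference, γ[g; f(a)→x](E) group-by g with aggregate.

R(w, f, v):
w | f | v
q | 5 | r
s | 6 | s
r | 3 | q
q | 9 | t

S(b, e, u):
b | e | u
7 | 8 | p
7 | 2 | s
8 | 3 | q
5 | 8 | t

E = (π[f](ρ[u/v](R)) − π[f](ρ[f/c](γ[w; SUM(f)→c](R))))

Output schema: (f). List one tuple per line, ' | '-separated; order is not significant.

Subexpression sizes:
  R → 4
  ρ[u/v](R) → 4
  π[f](ρ[u/v](R)) → 4
  R → 4
  γ[w; SUM(f)→c](R) → 3
  ρ[f/c](γ[w; SUM(f)→c](R)) → 3
  π[f](ρ[f/c](γ[w; SUM(f)→c](R))) → 3
  (π[f](ρ[u/v](R)) − π[f](ρ[f/c](γ[w; SUM(f)→c](R)))) → 2

== RESULT ==
f
5
9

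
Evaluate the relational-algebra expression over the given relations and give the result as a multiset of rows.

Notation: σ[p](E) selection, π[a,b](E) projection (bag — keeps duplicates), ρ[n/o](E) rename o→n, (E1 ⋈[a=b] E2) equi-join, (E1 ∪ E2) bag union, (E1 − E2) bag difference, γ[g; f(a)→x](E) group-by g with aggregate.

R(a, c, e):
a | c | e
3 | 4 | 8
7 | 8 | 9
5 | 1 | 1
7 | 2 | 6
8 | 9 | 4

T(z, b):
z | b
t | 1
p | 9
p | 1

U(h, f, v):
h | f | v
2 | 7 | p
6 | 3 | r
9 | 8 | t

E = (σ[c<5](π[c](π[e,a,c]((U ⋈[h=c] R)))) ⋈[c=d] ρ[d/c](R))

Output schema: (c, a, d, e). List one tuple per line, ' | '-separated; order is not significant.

Row counts bottom-up:
  U → 3
  R → 5
  (U ⋈[h=c] R) → 2
  π[e,a,c]((U ⋈[h=c] R)) → 2
  π[c](π[e,a,c]((U ⋈[h=c] R))) → 2
  σ[c<5](π[c](π[e,a,c]((U ⋈[h=c] R)))) → 1
  R → 5
  ρ[d/c](R) → 5
  (σ[c<5](π[c](π[e,a,c]((U ⋈[h=c] R)))) ⋈[c=d] ρ[d/c](R)) → 1

== RESULT ==
c | a | d | e
2 | 7 | 2 | 6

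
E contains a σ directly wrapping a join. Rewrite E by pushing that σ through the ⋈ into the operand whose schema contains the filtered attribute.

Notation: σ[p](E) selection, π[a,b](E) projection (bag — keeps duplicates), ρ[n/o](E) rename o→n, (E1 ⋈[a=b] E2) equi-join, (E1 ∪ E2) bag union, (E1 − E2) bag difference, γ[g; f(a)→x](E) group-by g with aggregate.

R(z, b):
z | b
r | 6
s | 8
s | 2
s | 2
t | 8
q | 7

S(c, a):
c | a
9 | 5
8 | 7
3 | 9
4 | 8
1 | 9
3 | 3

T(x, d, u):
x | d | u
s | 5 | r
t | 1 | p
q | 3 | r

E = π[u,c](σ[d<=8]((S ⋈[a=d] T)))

σ filters on d, owned by the right side.
E' = π[u,c]((S ⋈[a=d] σ[d<=8](T)))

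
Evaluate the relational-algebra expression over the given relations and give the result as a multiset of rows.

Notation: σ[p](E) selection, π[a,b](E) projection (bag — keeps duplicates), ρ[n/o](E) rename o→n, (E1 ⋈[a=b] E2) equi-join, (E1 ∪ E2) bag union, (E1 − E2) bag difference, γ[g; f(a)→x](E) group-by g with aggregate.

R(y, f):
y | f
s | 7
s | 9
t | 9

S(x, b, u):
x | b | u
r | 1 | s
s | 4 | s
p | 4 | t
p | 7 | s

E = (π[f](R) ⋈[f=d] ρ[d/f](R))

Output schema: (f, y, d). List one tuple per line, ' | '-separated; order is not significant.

Stepwise |·|:
  R → 3
  π[f](R) → 3
  R → 3
  ρ[d/f](R) → 3
  (π[f](R) ⋈[f=d] ρ[d/f](R)) → 5

== RESULT ==
f | y | d
7 | s | 7
9 | s | 9
9 | s | 9
9 | t | 9
9 | t | 9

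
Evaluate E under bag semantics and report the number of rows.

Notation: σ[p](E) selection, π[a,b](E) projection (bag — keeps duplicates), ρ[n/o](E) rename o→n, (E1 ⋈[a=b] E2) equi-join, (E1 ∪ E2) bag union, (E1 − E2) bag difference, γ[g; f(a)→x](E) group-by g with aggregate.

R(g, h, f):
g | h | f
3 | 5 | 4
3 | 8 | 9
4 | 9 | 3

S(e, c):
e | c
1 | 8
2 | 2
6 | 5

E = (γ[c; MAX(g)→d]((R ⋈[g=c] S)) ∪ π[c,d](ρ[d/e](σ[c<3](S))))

Stepwise |·|:
  R → 3
  S → 3
  (R ⋈[g=c] S) → 0
  γ[c; MAX(g)→d]((R ⋈[g=c] S)) → 0
  S → 3
  σ[c<3](S) → 1
  ρ[d/e](σ[c<3](S)) → 1
  π[c,d](ρ[d/e](σ[c<3](S))) → 1
  (γ[c; MAX(g)→d]((R ⋈[g=c] S)) ∪ π[c,d](ρ[d/e](σ[c<3](S)))) → 1

|E| = 1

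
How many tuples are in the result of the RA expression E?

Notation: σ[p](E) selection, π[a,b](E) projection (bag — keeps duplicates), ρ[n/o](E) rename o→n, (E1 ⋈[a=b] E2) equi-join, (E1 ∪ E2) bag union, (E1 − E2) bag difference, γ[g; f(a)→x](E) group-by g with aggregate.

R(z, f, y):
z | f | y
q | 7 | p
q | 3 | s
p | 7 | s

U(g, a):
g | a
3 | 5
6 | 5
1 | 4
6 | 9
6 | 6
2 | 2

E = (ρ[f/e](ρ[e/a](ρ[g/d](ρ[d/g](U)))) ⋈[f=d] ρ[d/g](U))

Row counts bottom-up:
  U → 6
  ρ[d/g](U) → 6
  ρ[g/d](ρ[d/g](U)) → 6
  ρ[e/a](ρ[g/d](ρ[d/g](U))) → 6
  ρ[f/e](ρ[e/a](ρ[g/d](ρ[d/g](U)))) → 6
  U → 6
  ρ[d/g](U) → 6
  (ρ[f/e](ρ[e/a](ρ[g/d](ρ[d/g](U)))) ⋈[f=d] ρ[d/g](U)) → 4

|E| = 4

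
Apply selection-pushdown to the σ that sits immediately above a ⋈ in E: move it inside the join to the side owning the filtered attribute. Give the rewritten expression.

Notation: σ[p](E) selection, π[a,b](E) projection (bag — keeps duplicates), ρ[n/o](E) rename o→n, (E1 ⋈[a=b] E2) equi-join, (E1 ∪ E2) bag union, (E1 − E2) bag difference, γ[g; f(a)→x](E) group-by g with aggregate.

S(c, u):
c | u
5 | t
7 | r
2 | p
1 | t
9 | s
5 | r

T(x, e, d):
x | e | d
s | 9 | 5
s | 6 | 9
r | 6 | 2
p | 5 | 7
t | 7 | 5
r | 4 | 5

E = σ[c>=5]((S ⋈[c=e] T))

σ filters on c, owned by the left side.
E' = (σ[c>=5](S) ⋈[c=e] T)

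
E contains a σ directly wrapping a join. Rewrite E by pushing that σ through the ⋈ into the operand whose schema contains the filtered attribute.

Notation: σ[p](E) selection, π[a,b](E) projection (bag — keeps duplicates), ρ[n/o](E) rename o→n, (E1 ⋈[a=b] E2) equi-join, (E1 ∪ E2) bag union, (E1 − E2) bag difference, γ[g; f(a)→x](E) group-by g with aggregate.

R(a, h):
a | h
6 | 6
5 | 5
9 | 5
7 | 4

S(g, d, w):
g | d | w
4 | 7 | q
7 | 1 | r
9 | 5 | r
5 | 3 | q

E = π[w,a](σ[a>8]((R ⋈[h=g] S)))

σ filters on a, owned by the left side.
E' = π[w,a]((σ[a>8](R) ⋈[h=g] S))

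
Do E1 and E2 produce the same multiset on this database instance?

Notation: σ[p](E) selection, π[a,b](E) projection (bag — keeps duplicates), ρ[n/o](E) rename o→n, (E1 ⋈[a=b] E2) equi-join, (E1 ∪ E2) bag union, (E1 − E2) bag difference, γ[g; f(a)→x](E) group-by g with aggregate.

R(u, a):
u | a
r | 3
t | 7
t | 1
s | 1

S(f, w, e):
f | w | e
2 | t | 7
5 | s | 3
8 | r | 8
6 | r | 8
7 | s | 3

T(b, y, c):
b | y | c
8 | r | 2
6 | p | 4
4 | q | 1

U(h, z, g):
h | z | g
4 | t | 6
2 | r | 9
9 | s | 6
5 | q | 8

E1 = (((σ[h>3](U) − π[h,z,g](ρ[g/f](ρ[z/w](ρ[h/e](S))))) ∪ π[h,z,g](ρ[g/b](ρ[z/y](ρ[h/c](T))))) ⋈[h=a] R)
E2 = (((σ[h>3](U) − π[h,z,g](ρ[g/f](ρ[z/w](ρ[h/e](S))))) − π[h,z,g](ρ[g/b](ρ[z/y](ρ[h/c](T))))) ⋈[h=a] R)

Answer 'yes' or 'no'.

E1 row counts bottom-up:
  U → 4
  σ[h>3](U) → 3
  S → 5
  ρ[h/e](S) → 5
  ρ[z/w](ρ[h/e](S)) → 5
  ρ[g/f](ρ[z/w](ρ[h/e](S))) → 5
  π[h,z,g](ρ[g/f](ρ[z/w](ρ[h/e](S)))) → 5
  (σ[h>3](U) − π[h,z,g](ρ[g/f](ρ[z/w](ρ[h/e](S))))) → 3
  T → 3
  ρ[h/c](T) → 3
  ρ[z/y](ρ[h/c](T)) → 3
  ρ[g/b](ρ[z/y](ρ[h/c](T))) → 3
  π[h,z,g](ρ[g/b](ρ[z/y](ρ[h/c](T)))) → 3
  ((σ[h>3](U) − π[h,z,g](ρ[g/f](ρ[z/w](ρ[h/e](S))))) ∪ π[h,z,g](ρ[g/b](ρ[z/y](ρ[h/c](T))))) → 6
  R → 4
  (((σ[h>3](U) − π[h,z,g](ρ[g/f](ρ[z/w](ρ[h/e](S))))) ∪ π[h,z,g](ρ[g/b](ρ[z/y](ρ[h/c](T))))) ⋈[h=a] R) → 2
E2 row counts bottom-up:
  U → 4
  σ[h>3](U) → 3
  S → 5
  ρ[h/e](S) → 5
  ρ[z/w](ρ[h/e](S)) → 5
  ρ[g/f](ρ[z/w](ρ[h/e](S))) → 5
  π[h,z,g](ρ[g/f](ρ[z/w](ρ[h/e](S)))) → 5
  (σ[h>3](U) − π[h,z,g](ρ[g/f](ρ[z/w](ρ[h/e](S))))) → 3
  T → 3
  ρ[h/c](T) → 3
  ρ[z/y](ρ[h/c](T)) → 3
  ρ[g/b](ρ[z/y](ρ[h/c](T))) → 3
  π[h,z,g](ρ[g/b](ρ[z/y](ρ[h/c](T)))) → 3
  ((σ[h>3](U) − π[h,z,g](ρ[g/f](ρ[z/w](ρ[h/e](S))))) − π[h,z,g](ρ[g/b](ρ[z/y](ρ[h/c](T))))) → 3
  R → 4
  (((σ[h>3](U) − π[h,z,g](ρ[g/f](ρ[z/w](ρ[h/e](S))))) − π[h,z,g](ρ[g/b](ρ[z/y](ρ[h/c](T))))) ⋈[h=a] R) → 0

E1 result:
h | z | g | u | a
1 | q | 4 | s | 1
1 | q | 4 | t | 1
E2 result:
h | z | g | u | a
(0 rows)
Witness: (1, 'q', 4, 's', 1) appears 1× in E1 but 0× in E2.

no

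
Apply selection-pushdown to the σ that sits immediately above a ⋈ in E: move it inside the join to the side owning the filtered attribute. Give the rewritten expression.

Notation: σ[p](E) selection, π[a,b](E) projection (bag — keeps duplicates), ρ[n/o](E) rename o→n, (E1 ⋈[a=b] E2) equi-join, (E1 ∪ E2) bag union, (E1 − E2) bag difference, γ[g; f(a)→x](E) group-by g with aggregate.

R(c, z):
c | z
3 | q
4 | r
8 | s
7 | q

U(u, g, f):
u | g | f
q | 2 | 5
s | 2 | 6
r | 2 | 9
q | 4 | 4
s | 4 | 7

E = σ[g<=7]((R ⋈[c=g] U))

σ filters on g, owned by the right side.
E' = (R ⋈[c=g] σ[g<=7](U))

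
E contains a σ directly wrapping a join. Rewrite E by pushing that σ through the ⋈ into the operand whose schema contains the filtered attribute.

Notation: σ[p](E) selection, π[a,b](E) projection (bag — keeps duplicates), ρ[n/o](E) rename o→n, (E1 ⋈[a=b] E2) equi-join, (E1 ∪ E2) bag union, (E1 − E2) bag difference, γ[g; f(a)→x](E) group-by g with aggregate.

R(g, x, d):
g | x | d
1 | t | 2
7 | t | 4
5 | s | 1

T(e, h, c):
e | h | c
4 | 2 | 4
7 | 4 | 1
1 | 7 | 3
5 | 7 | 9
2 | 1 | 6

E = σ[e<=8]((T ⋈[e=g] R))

σ filters on e, owned by the left side.
E' = (σ[e<=8](T) ⋈[e=g] R)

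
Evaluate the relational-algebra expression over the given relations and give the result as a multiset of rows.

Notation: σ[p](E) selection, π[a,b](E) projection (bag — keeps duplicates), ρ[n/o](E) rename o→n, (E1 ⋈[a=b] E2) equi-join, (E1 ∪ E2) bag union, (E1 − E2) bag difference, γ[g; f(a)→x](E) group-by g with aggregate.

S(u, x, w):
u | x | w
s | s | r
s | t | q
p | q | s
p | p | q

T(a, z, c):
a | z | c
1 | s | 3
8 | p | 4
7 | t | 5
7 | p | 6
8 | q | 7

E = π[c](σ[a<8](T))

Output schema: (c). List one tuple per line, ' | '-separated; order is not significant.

Subexpression sizes:
  T → 5
  σ[a<8](T) → 3
  π[c](σ[a<8](T)) → 3

== RESULT ==
c
3
5
6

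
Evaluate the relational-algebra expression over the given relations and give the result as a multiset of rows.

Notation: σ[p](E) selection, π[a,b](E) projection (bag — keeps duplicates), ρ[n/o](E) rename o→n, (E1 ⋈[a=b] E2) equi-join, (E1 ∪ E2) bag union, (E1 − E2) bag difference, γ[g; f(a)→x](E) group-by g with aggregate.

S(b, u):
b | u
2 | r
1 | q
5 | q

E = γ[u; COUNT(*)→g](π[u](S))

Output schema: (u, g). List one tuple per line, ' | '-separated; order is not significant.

Stepwise |·|:
  S → 3
  π[u](S) → 3
  γ[u; COUNT(*)→g](π[u](S)) → 2

== RESULT ==
u | g
q | 2
r | 1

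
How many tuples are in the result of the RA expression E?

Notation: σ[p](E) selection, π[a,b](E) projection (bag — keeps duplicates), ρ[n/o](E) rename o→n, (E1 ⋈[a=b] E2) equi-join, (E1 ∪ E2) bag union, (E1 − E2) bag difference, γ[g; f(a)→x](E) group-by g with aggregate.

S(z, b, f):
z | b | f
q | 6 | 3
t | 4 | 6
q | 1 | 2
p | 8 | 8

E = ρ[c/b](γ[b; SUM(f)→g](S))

Stepwise |·|:
  S → 4
  γ[b; SUM(f)→g](S) → 4
  ρ[c/b](γ[b; SUM(f)→g](S)) → 4

|E| = 4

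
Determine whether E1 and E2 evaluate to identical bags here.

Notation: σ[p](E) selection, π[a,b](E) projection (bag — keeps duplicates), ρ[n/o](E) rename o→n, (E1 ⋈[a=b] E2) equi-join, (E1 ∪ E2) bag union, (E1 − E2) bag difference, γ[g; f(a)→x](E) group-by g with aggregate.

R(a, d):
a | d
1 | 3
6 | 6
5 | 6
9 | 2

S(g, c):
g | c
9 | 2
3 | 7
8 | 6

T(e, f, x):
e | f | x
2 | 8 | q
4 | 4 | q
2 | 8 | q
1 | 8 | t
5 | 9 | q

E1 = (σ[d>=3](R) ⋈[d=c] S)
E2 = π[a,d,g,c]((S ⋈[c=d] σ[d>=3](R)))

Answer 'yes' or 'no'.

E1 per-node cardinality:
  R → 4
  σ[d>=3](R) → 3
  S → 3
  (σ[d>=3](R) ⋈[d=c] S) → 2
E2 per-node cardinality:
  S → 3
  R → 4
  σ[d>=3](R) → 3
  (S ⋈[c=d] σ[d>=3](R)) → 2
  π[a,d,g,c]((S ⋈[c=d] σ[d>=3](R))) → 2

E1 and E2 produce the same multiset:
a | d | g | c
5 | 6 | 8 | 6
6 | 6 | 8 | 6

yes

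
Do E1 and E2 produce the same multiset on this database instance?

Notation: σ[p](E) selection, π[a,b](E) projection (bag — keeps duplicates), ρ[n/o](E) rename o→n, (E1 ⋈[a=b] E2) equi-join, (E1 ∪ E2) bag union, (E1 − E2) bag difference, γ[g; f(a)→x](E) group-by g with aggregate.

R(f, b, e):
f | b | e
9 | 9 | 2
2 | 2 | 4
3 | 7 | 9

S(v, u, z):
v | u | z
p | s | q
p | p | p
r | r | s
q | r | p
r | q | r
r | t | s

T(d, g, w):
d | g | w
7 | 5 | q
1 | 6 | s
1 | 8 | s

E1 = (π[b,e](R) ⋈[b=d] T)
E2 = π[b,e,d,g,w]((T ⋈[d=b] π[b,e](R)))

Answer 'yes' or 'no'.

E1 stepwise |·|:
  R → 3
  π[b,e](R) → 3
  T → 3
  (π[b,e](R) ⋈[b=d] T) → 1
E2 stepwise |·|:
  T → 3
  R → 3
  π[b,e](R) → 3
  (T ⋈[d=b] π[b,e](R)) → 1
  π[b,e,d,g,w]((T ⋈[d=b] π[b,e](R))) → 1

E1 and E2 produce the same multiset:
b | e | d | g | w
7 | 9 | 7 | 5 | q

yes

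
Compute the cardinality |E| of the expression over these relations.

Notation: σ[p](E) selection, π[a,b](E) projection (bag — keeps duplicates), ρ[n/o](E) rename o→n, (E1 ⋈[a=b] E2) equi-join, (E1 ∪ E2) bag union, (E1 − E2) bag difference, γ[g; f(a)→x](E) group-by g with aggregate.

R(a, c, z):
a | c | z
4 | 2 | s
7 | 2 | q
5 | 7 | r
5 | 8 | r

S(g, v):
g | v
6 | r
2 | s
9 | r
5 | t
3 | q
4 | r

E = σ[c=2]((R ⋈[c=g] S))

Stepwise |·|:
  R → 4
  S → 6
  (R ⋈[c=g] S) → 2
  σ[c=2]((R ⋈[c=g] S)) → 2

|E| = 2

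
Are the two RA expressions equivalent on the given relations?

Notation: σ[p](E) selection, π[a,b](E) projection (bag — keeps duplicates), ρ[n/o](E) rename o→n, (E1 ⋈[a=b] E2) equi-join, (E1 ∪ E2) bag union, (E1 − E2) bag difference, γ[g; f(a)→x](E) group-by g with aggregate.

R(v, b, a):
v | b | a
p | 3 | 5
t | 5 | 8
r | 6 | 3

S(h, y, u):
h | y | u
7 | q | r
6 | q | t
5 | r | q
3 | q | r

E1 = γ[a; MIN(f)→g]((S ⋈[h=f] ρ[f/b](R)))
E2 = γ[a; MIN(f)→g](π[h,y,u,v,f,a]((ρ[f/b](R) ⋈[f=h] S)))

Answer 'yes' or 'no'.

E1 per-node cardinality:
  S → 4
  R → 3
  ρ[f/b](R) → 3
  (S ⋈[h=f] ρ[f/b](R)) → 3
  γ[a; MIN(f)→g]((S ⋈[h=f] ρ[f/b](R))) → 3
E2 per-node cardinality:
  R → 3
  ρ[f/b](R) → 3
  S → 4
  (ρ[f/b](R) ⋈[f=h] S) → 3
  π[h,y,u,v,f,a]((ρ[f/b](R) ⋈[f=h] S)) → 3
  γ[a; MIN(f)→g](π[h,y,u,v,f,a]((ρ[f/b](R) ⋈[f=h] S))) → 3

E1 and E2 produce the same multiset:
a | g
3 | 6
5 | 3
8 | 5

yes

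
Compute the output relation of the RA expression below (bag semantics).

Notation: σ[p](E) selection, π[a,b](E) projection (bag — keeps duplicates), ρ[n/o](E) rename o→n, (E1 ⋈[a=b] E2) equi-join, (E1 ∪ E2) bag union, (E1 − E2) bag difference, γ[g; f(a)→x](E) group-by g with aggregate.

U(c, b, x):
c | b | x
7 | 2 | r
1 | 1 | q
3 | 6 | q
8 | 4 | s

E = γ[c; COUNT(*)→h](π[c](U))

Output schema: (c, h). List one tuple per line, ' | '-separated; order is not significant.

Subexpression sizes:
  U → 4
  π[c](U) → 4
  γ[c; COUNT(*)→h](π[c](U)) → 4

== RESULT ==
c | h
1 | 1
3 | 1
7 | 1
8 | 1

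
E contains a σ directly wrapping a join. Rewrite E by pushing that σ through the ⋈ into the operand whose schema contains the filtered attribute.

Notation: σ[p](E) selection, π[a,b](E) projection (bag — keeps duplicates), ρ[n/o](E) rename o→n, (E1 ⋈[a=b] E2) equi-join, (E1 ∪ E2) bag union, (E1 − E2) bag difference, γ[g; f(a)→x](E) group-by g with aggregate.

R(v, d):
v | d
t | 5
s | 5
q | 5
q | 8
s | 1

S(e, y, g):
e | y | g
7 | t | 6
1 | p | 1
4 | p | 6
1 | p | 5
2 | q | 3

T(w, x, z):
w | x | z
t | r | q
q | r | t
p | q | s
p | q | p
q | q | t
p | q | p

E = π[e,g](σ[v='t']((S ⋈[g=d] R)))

σ filters on v, owned by the right side.
E' = π[e,g]((S ⋈[g=d] σ[v='t'](R)))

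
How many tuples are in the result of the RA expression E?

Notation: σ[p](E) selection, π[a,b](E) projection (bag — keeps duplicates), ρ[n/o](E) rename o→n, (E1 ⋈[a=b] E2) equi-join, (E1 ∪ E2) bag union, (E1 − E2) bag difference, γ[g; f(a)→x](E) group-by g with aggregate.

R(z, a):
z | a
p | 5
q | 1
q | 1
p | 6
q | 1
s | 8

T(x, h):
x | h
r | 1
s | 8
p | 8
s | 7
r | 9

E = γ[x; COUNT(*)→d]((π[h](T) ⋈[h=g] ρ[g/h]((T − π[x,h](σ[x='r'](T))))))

Subexpression sizes:
  T → 5
  π[h](T) → 5
  T → 5
  T → 5
  σ[x='r'](T) → 2
  π[x,h](σ[x='r'](T)) → 2
  (T − π[x,h](σ[x='r'](T))) → 3
  ρ[g/h]((T − π[x,h](σ[x='r'](T)))) → 3
  (π[h](T) ⋈[h=g] ρ[g/h]((T − π[x,h](σ[x='r'](T))))) → 5
  γ[x; COUNT(*)→d]((π[h](T) ⋈[h=g] ρ[g/h]((T − π[x,h](σ[x='r'](T)))))) → 2

|E| = 2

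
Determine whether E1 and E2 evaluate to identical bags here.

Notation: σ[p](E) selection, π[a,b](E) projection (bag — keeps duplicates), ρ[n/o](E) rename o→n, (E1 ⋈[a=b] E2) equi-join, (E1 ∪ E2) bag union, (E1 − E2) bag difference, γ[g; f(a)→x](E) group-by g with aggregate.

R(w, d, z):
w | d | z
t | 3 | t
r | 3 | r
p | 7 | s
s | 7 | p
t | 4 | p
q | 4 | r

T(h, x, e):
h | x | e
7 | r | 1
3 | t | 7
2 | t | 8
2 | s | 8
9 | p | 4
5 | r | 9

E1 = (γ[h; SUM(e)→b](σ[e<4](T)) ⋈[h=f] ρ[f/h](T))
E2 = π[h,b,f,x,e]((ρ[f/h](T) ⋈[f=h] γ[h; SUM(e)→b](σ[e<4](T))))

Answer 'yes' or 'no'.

E1 subexpression sizes:
  T → 6
  σ[e<4](T) → 1
  γ[h; SUM(e)→b](σ[e<4](T)) → 1
  T → 6
  ρ[f/h](T) → 6
  (γ[h; SUM(e)→b](σ[e<4](T)) ⋈[h=f] ρ[f/h](T)) → 1
E2 subexpression sizes:
  T → 6
  ρ[f/h](T) → 6
  T → 6
  σ[e<4](T) → 1
  γ[h; SUM(e)→b](σ[e<4](T)) → 1
  (ρ[f/h](T) ⋈[f=h] γ[h; SUM(e)→b](σ[e<4](T))) → 1
  π[h,b,f,x,e]((ρ[f/h](T) ⋈[f=h] γ[h; SUM(e)→b](σ[e<4](T)))) → 1

E1 and E2 produce the same multiset:
h | b | f | x | e
7 | 1 | 7 | r | 1

yes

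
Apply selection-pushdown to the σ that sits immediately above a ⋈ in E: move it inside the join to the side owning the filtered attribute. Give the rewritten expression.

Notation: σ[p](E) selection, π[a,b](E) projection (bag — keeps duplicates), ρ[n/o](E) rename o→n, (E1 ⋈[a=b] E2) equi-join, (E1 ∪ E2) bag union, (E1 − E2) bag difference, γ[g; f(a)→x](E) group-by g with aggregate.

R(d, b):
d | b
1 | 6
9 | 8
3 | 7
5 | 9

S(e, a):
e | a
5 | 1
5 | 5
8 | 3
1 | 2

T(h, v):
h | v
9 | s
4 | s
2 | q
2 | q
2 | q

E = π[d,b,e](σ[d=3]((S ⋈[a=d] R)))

σ filters on d, owned by the right side.
E' = π[d,b,e]((S ⋈[a=d] σ[d=3](R)))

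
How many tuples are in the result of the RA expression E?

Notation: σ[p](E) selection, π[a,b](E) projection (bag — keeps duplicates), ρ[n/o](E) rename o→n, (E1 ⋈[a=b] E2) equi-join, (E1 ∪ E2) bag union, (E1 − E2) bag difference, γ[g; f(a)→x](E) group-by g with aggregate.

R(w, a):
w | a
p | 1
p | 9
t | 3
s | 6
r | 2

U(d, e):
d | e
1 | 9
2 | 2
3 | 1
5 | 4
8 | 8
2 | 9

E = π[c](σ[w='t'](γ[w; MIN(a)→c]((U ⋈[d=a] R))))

Per-node cardinality:
  U → 6
  R → 5
  (U ⋈[d=a] R) → 4
  γ[w; MIN(a)→c]((U ⋈[d=a] R)) → 3
  σ[w='t'](γ[w; MIN(a)→c]((U ⋈[d=a] R))) → 1
  π[c](σ[w='t'](γ[w; MIN(a)→c]((U ⋈[d=a] R)))) → 1

|E| = 1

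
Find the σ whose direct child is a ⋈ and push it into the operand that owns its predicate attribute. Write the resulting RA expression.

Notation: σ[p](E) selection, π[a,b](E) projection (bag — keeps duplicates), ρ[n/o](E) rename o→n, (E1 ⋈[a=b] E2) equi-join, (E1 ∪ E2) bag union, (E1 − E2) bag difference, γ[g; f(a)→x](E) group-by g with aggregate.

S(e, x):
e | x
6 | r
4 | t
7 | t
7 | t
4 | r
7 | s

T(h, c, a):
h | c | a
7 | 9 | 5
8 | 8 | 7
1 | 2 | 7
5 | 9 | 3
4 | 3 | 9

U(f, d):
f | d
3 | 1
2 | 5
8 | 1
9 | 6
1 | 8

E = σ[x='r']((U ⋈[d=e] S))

σ filters on x, owned by the right side.
E' = (U ⋈[d=e] σ[x='r'](S))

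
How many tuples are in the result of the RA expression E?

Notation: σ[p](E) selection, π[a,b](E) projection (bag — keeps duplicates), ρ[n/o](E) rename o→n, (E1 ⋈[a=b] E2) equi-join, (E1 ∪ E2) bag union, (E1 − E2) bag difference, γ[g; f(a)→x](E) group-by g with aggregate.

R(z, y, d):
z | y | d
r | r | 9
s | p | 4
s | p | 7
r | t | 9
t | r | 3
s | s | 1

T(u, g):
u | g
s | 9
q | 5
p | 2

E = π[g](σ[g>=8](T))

Per-node cardinality:
  T → 3
  σ[g>=8](T) → 1
  π[g](σ[g>=8](T)) → 1

|E| = 1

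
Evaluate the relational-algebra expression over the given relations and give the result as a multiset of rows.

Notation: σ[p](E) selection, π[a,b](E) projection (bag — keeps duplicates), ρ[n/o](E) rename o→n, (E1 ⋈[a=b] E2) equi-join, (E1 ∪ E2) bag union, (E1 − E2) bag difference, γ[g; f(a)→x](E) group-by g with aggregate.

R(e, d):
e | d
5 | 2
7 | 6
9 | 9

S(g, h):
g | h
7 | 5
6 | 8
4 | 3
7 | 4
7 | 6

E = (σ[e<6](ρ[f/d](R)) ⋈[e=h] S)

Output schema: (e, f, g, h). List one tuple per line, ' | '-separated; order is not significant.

Subexpression sizes:
  R → 3
  ρ[f/d](R) → 3
  σ[e<6](ρ[f/d](R)) → 1
  S → 5
  (σ[e<6](ρ[f/d](R)) ⋈[e=h] S) → 1

== RESULT ==
e | f | g | h
5 | 2 | 7 | 5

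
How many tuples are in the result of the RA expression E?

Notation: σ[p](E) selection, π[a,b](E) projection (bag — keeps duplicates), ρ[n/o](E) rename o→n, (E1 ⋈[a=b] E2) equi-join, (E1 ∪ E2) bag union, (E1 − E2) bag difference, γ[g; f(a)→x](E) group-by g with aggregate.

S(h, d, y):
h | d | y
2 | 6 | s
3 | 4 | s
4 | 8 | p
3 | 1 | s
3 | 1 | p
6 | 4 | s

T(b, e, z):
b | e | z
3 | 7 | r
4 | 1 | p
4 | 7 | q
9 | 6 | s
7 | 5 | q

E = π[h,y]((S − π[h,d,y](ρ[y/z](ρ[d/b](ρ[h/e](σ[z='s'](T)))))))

Per-node cardinality:
  S → 6
  T → 5
  σ[z='s'](T) → 1
  ρ[h/e](σ[z='s'](T)) → 1
  ρ[d/b](ρ[h/e](σ[z='s'](T))) → 1
  ρ[y/z](ρ[d/b](ρ[h/e](σ[z='s'](T)))) → 1
  π[h,d,y](ρ[y/z](ρ[d/b](ρ[h/e](σ[z='s'](T))))) → 1
  (S − π[h,d,y](ρ[y/z](ρ[d/b](ρ[h/e](σ[z='s'](T)))))) → 6
  π[h,y]((S − π[h,d,y](ρ[y/z](ρ[d/b](ρ[h/e](σ[z='s'](T))))))) → 6

|E| = 6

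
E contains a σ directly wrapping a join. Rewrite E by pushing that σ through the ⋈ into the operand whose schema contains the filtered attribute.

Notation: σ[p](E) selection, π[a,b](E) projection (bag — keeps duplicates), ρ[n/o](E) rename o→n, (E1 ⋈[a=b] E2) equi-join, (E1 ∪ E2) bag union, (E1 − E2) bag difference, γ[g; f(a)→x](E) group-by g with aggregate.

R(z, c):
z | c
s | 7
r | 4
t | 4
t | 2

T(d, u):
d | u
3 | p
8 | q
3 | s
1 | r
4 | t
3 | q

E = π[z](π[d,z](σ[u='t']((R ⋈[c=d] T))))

σ filters on u, owned by the right side.
E' = π[z](π[d,z]((R ⋈[c=d] σ[u='t'](T))))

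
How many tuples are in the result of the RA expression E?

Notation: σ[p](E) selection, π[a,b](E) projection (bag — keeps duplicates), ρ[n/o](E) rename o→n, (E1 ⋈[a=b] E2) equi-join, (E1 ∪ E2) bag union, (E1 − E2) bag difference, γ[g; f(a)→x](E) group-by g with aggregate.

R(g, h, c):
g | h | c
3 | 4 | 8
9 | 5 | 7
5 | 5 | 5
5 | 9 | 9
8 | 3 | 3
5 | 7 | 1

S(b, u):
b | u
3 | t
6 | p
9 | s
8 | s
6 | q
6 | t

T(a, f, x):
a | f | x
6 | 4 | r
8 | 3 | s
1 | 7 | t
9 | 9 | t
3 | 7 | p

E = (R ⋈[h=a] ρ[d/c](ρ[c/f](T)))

Row counts bottom-up:
  R → 6
  T → 5
  ρ[c/f](T) → 5
  ρ[d/c](ρ[c/f](T)) → 5
  (R ⋈[h=a] ρ[d/c](ρ[c/f](T))) → 2

|E| = 2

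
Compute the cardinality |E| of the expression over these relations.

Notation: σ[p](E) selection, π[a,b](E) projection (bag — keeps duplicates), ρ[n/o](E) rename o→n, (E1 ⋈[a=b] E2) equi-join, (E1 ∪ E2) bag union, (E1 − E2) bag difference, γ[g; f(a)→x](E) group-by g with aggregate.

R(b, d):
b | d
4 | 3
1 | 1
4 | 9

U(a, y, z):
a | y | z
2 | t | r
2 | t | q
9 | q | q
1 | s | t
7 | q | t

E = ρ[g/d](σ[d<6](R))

Stepwise |·|:
  R → 3
  σ[d<6](R) → 2
  ρ[g/d](σ[d<6](R)) → 2

|E| = 2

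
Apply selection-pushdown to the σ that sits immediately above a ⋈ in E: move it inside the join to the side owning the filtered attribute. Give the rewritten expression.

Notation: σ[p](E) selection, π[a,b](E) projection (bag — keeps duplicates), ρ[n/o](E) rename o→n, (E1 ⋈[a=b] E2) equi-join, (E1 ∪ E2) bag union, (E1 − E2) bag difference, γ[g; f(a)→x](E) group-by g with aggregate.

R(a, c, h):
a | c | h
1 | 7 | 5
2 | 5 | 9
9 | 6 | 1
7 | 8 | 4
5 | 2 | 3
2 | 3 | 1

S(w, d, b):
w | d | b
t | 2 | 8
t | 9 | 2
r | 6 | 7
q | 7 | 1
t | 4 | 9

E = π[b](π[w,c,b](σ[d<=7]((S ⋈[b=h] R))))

σ filters on d, owned by the left side.
E' = π[b](π[w,c,b]((σ[d<=7](S) ⋈[b=h] R)))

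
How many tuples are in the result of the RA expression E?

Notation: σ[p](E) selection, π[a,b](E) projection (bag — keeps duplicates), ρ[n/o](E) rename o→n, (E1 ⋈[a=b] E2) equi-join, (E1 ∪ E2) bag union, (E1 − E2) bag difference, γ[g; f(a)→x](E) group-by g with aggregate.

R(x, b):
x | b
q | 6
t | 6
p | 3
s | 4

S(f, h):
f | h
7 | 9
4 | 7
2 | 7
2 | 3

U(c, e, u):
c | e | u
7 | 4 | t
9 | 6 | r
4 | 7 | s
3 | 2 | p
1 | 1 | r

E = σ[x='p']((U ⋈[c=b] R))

Subexpression sizes:
  U → 5
  R → 4
  (U ⋈[c=b] R) → 2
  σ[x='p']((U ⋈[c=b] R)) → 1

|E| = 1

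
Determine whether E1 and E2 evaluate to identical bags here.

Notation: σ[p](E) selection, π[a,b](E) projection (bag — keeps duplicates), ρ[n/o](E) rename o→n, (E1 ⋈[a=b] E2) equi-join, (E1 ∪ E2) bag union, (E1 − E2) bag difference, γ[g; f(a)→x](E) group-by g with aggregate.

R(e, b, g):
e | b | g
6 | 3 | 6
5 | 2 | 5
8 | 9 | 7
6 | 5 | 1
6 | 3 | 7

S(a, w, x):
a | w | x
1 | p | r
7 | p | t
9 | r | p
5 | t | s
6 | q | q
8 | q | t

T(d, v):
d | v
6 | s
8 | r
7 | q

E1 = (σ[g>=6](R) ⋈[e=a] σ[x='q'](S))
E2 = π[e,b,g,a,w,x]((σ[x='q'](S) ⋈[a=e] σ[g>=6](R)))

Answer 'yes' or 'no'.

E1 subexpression sizes:
  R → 5
  σ[g>=6](R) → 3
  S → 6
  σ[x='q'](S) → 1
  (σ[g>=6](R) ⋈[e=a] σ[x='q'](S)) → 2
E2 subexpression sizes:
  S → 6
  σ[x='q'](S) → 1
  R → 5
  σ[g>=6](R) → 3
  (σ[x='q'](S) ⋈[a=e] σ[g>=6](R)) → 2
  π[e,b,g,a,w,x]((σ[x='q'](S) ⋈[a=e] σ[g>=6](R))) → 2

E1 and E2 produce the same multiset:
e | b | g | a | w | x
6 | 3 | 6 | 6 | q | q
6 | 3 | 7 | 6 | q | q

yes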